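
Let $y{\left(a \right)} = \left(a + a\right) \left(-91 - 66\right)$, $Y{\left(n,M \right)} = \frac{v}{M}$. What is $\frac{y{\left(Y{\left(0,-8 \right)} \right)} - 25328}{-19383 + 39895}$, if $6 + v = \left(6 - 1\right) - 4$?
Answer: $- \frac{102097}{82048} \approx -1.2444$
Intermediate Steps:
$v = -5$ ($v = -6 + \left(\left(6 - 1\right) - 4\right) = -6 + \left(5 - 4\right) = -6 + 1 = -5$)
$Y{\left(n,M \right)} = - \frac{5}{M}$
$y{\left(a \right)} = - 314 a$ ($y{\left(a \right)} = 2 a \left(-157\right) = - 314 a$)
$\frac{y{\left(Y{\left(0,-8 \right)} \right)} - 25328}{-19383 + 39895} = \frac{- 314 \left(- \frac{5}{-8}\right) - 25328}{-19383 + 39895} = \frac{- 314 \left(\left(-5\right) \left(- \frac{1}{8}\right)\right) - 25328}{20512} = \left(\left(-314\right) \frac{5}{8} - 25328\right) \frac{1}{20512} = \left(- \frac{785}{4} - 25328\right) \frac{1}{20512} = \left(- \frac{102097}{4}\right) \frac{1}{20512} = - \frac{102097}{82048}$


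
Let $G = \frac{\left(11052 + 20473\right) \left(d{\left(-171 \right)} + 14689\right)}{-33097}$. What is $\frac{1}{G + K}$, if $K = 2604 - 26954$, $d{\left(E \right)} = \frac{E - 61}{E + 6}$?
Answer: $- \frac{1092201}{41877891035} \approx -2.6081 \cdot 10^{-5}$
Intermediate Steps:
$d{\left(E \right)} = \frac{-61 + E}{6 + E}$
$K = -24350$
$G = - \frac{15282796685}{1092201}$ ($G = \frac{\left(11052 + 20473\right) \left(\frac{-61 - 171}{6 - 171} + 14689\right)}{-33097} = 31525 \left(\frac{1}{-165} \left(-232\right) + 14689\right) \left(- \frac{1}{33097}\right) = 31525 \left(\left(- \frac{1}{165}\right) \left(-232\right) + 14689\right) \left(- \frac{1}{33097}\right) = 31525 \left(\frac{232}{165} + 14689\right) \left(- \frac{1}{33097}\right) = 31525 \cdot \frac{2423917}{165} \left(- \frac{1}{33097}\right) = \frac{15282796685}{33} \left(- \frac{1}{33097}\right) = - \frac{15282796685}{1092201} \approx -13993.0$)
$\frac{1}{G + K} = \frac{1}{- \frac{15282796685}{1092201} - 24350} = \frac{1}{- \frac{41877891035}{1092201}} = - \frac{1092201}{41877891035}$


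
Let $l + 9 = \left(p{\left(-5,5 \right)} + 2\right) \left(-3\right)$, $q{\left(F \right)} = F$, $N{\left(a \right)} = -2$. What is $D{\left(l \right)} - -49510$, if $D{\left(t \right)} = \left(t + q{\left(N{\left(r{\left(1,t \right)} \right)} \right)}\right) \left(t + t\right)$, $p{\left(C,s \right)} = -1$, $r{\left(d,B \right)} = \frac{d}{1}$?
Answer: $49846$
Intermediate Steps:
$r{\left(d,B \right)} = d$ ($r{\left(d,B \right)} = d 1 = d$)
$l = -12$ ($l = -9 + \left(-1 + 2\right) \left(-3\right) = -9 + 1 \left(-3\right) = -9 - 3 = -12$)
$D{\left(t \right)} = 2 t \left(-2 + t\right)$ ($D{\left(t \right)} = \left(t - 2\right) \left(t + t\right) = \left(-2 + t\right) 2 t = 2 t \left(-2 + t\right)$)
$D{\left(l \right)} - -49510 = 2 \left(-12\right) \left(-2 - 12\right) - -49510 = 2 \left(-12\right) \left(-14\right) + 49510 = 336 + 49510 = 49846$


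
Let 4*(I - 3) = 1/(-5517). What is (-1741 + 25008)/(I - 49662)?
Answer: -513456156/1095874813 ≈ -0.46854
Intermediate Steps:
I = 66203/22068 (I = 3 + (1/4)/(-5517) = 3 + (1/4)*(-1/5517) = 3 - 1/22068 = 66203/22068 ≈ 3.0000)
(-1741 + 25008)/(I - 49662) = (-1741 + 25008)/(66203/22068 - 49662) = 23267/(-1095874813/22068) = 23267*(-22068/1095874813) = -513456156/1095874813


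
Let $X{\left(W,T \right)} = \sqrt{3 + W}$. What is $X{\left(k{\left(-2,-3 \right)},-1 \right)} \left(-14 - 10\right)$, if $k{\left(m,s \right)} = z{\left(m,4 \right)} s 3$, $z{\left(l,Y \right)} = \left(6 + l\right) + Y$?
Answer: $- 24 i \sqrt{69} \approx - 199.36 i$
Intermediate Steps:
$z{\left(l,Y \right)} = 6 + Y + l$
$k{\left(m,s \right)} = 3 s \left(10 + m\right)$ ($k{\left(m,s \right)} = \left(6 + 4 + m\right) s 3 = \left(10 + m\right) s 3 = s \left(10 + m\right) 3 = 3 s \left(10 + m\right)$)
$X{\left(k{\left(-2,-3 \right)},-1 \right)} \left(-14 - 10\right) = \sqrt{3 + 3 \left(-3\right) \left(10 - 2\right)} \left(-14 - 10\right) = \sqrt{3 + 3 \left(-3\right) 8} \left(-24\right) = \sqrt{3 - 72} \left(-24\right) = \sqrt{-69} \left(-24\right) = i \sqrt{69} \left(-24\right) = - 24 i \sqrt{69}$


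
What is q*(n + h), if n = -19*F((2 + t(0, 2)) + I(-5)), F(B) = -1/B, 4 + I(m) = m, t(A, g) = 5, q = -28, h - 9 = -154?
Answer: 4326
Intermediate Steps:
h = -145 (h = 9 - 154 = -145)
I(m) = -4 + m
n = -19/2 (n = -(-19)/((2 + 5) + (-4 - 5)) = -(-19)/(7 - 9) = -(-19)/(-2) = -(-19)*(-1)/2 = -19*1/2 = -19/2 ≈ -9.5000)
q*(n + h) = -28*(-19/2 - 145) = -28*(-309/2) = 4326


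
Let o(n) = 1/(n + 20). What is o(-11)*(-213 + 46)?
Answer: -167/9 ≈ -18.556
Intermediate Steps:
o(n) = 1/(20 + n)
o(-11)*(-213 + 46) = (-213 + 46)/(20 - 11) = -167/9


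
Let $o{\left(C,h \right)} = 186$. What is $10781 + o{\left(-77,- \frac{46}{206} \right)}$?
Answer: $10967$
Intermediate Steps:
$10781 + o{\left(-77,- \frac{46}{206} \right)} = 10781 + 186 = 10967$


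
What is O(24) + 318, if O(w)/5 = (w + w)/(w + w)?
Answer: 323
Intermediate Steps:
O(w) = 5 (O(w) = 5*((w + w)/(w + w)) = 5*((2*w)/((2*w))) = 5*((2*w)*(1/(2*w))) = 5*1 = 5)
O(24) + 318 = 5 + 318 = 323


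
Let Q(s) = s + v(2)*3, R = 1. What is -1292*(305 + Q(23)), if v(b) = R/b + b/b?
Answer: -429590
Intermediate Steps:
v(b) = 1 + 1/b (v(b) = 1/b + b/b = 1/b + 1 = 1 + 1/b)
Q(s) = 9/2 + s (Q(s) = s + ((1 + 2)/2)*3 = s + ((1/2)*3)*3 = s + (3/2)*3 = s + 9/2 = 9/2 + s)
-1292*(305 + Q(23)) = -1292*(305 + (9/2 + 23)) = -1292*(305 + 55/2) = -1292*665/2 = -429590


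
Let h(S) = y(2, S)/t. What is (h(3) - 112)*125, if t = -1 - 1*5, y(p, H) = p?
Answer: -42125/3 ≈ -14042.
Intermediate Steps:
t = -6 (t = -1 - 5 = -6)
h(S) = -⅓ (h(S) = 2/(-6) = 2*(-⅙) = -⅓)
(h(3) - 112)*125 = (-⅓ - 112)*125 = -337/3*125 = -42125/3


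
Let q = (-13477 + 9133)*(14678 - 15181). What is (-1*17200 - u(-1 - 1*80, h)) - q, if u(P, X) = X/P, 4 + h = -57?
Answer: -178380853/81 ≈ -2.2022e+6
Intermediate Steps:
h = -61 (h = -4 - 57 = -61)
q = 2185032 (q = -4344*(-503) = 2185032)
(-1*17200 - u(-1 - 1*80, h)) - q = (-1*17200 - (-61)/(-1 - 1*80)) - 1*2185032 = (-17200 - (-61)/(-1 - 80)) - 2185032 = (-17200 - (-61)/(-81)) - 2185032 = (-17200 - (-61)*(-1)/81) - 2185032 = (-17200 - 1*61/81) - 2185032 = (-17200 - 61/81) - 2185032 = -1393261/81 - 2185032 = -178380853/81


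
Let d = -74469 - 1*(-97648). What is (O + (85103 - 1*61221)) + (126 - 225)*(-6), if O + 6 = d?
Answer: 47649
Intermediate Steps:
d = 23179 (d = -74469 + 97648 = 23179)
O = 23173 (O = -6 + 23179 = 23173)
(O + (85103 - 1*61221)) + (126 - 225)*(-6) = (23173 + (85103 - 1*61221)) + (126 - 225)*(-6) = (23173 + (85103 - 61221)) - 99*(-6) = (23173 + 23882) + 594 = 47055 + 594 = 47649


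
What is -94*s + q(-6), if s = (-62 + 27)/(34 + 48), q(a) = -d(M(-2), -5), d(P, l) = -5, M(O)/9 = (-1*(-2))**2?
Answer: 1850/41 ≈ 45.122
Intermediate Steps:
M(O) = 36 (M(O) = 9*(-1*(-2))**2 = 9*2**2 = 9*4 = 36)
q(a) = 5 (q(a) = -1*(-5) = 5)
s = -35/82 ≈ -0.42683
-94*s + q(-6) = -94*(-35/82) + 5 = 1645/41 + 5 = 1850/41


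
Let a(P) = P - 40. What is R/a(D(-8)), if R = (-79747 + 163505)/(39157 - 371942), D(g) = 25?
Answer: 83758/4991775 ≈ 0.016779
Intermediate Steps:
a(P) = -40 + P
R = -83758/332785 (R = 83758/(-332785) = 83758*(-1/332785) = -83758/332785 ≈ -0.25169)
R/a(D(-8)) = -83758/(332785*(-40 + 25)) = -83758/332785/(-15) = -83758/332785*(-1/15) = 83758/4991775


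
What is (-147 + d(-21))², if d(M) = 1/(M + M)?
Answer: 38130625/1764 ≈ 21616.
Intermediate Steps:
d(M) = 1/(2*M)
(-147 + d(-21))² = (-147 + (½)/(-21))² = (-147 + (½)*(-1/21))² = (-147 - 1/42)² = (-6175/42)² = 38130625/1764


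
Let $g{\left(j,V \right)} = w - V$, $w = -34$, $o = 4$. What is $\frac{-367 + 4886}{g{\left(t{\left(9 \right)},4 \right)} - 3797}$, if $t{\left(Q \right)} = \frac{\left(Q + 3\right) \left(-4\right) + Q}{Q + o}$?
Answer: $- \frac{4519}{3835} \approx -1.1784$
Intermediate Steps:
$t{\left(Q \right)} = \frac{-12 - 3 Q}{4 + Q}$ ($t{\left(Q \right)} = \frac{\left(Q + 3\right) \left(-4\right) + Q}{Q + 4} = \frac{\left(3 + Q\right) \left(-4\right) + Q}{4 + Q} = \frac{\left(-12 - 4 Q\right) + Q}{4 + Q} = \frac{-12 - 3 Q}{4 + Q}$)
$g{\left(j,V \right)} = -34 - V$
$\frac{-367 + 4886}{g{\left(t{\left(9 \right)},4 \right)} - 3797} = \frac{-367 + 4886}{\left(-34 - 4\right) - 3797} = \frac{4519}{\left(-34 - 4\right) - 3797} = \frac{4519}{-38 - 3797} = \frac{4519}{-3835} = 4519 \left(- \frac{1}{3835}\right) = - \frac{4519}{3835}$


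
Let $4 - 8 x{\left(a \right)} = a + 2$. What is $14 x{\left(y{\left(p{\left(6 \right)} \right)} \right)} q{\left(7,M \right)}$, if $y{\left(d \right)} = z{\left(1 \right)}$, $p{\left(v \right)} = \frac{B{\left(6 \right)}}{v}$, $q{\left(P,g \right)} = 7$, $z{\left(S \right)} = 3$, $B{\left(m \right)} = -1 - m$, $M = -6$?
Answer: $- \frac{49}{4} \approx -12.25$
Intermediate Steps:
$p{\left(v \right)} = - \frac{7}{v}$ ($p{\left(v \right)} = \frac{-1 - 6}{v} = - \frac{7}{v}$)
$y{\left(d \right)} = 3$
$x{\left(a \right)} = \frac{1}{4} - \frac{a}{8}$ ($x{\left(a \right)} = \frac{1}{2} - \frac{a + 2}{8} = \frac{1}{2} - \frac{2 + a}{8} = \frac{1}{2} - \left(\frac{1}{4} + \frac{a}{8}\right) = \frac{1}{4} - \frac{a}{8}$)
$14 x{\left(y{\left(p{\left(6 \right)} \right)} \right)} q{\left(7,M \right)} = 14 \left(\frac{1}{4} - \frac{3}{8}\right) 7 = 14 \left(- \frac{1}{8}\right) 7 = \left(- \frac{7}{4}\right) 7 = - \frac{49}{4}$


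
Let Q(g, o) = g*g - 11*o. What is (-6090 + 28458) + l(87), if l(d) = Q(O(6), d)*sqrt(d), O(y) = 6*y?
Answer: 22368 + 339*sqrt(87) ≈ 25530.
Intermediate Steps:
Q(g, o) = g**2 - 11*o
l(d) = sqrt(d)*(1296 - 11*d) (l(d) = ((6*6)**2 - 11*d)*sqrt(d) = (36**2 - 11*d)*sqrt(d) = (1296 - 11*d)*sqrt(d) = sqrt(d)*(1296 - 11*d))
(-6090 + 28458) + l(87) = (-6090 + 28458) + sqrt(87)*(1296 - 11*87) = 22368 + sqrt(87)*(1296 - 957) = 22368 + sqrt(87)*339 = 22368 + 339*sqrt(87)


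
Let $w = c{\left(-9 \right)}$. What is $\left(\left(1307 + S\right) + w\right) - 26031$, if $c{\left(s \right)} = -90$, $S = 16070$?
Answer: $-8744$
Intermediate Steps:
$w = -90$
$\left(\left(1307 + S\right) + w\right) - 26031 = \left(\left(1307 + 16070\right) - 90\right) - 26031 = \left(17377 - 90\right) - 26031 = 17287 - 26031 = -8744$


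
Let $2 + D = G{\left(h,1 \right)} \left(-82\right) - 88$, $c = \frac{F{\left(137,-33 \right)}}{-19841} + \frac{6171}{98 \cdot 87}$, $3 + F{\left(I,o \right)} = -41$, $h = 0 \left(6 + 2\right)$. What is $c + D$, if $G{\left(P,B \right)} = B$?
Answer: $- \frac{9657818999}{56388122} \approx -171.27$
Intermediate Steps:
$h = 0$ ($h = 0 \cdot 8 = 0$)
$F{\left(I,o \right)} = -44$ ($F{\left(I,o \right)} = -3 - 41 = -44$)
$c = \frac{40937985}{56388122}$ ($c = - \frac{44}{-19841} + \frac{6171}{98 \cdot 87} = \left(-44\right) \left(- \frac{1}{19841}\right) + \frac{6171}{8526} = \frac{44}{19841} + 6171 \cdot \frac{1}{8526} = \frac{44}{19841} + \frac{2057}{2842} = \frac{40937985}{56388122} \approx 0.726$)
$D = -172$ ($D = -2 + \left(1 \left(-82\right) - 88\right) = -2 - 170 = -172$)
$c + D = \frac{40937985}{56388122} - 172 = - \frac{9657818999}{56388122}$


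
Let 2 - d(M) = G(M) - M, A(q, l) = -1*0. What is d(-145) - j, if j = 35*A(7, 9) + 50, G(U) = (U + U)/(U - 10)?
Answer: -6041/31 ≈ -194.87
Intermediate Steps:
G(U) = 2*U/(-10 + U) (G(U) = (2*U)/(-10 + U) = 2*U/(-10 + U))
A(q, l) = 0
d(M) = 2 + M - 2*M/(-10 + M) (d(M) = 2 - (2*M/(-10 + M) - M) = 2 - (-M + 2*M/(-10 + M)) = 2 + (M - 2*M/(-10 + M)) = 2 + M - 2*M/(-10 + M))
j = 50 (j = 35*0 + 50 = 0 + 50 = 50)
d(-145) - j = (-20 + (-145)² - 10*(-145))/(-10 - 145) - 1*50 = (-20 + 21025 + 1450)/(-155) - 50 = -1/155*22455 - 50 = -4491/31 - 50 = -6041/31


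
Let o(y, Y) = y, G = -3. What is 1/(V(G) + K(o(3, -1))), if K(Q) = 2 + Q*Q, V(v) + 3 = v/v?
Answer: ⅑ ≈ 0.11111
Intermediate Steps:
V(v) = -2 (V(v) = -3 + v/v = -3 + 1 = -2)
K(Q) = 2 + Q²
1/(V(G) + K(o(3, -1))) = 1/(-2 + (2 + 3²)) = 1/(-2 + (2 + 9)) = 1/(-2 + 11) = 1/9 = ⅑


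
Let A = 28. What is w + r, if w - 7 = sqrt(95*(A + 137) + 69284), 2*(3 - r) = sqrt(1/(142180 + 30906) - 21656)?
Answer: 10 + sqrt(84959) - I*sqrt(648786979930690)/346172 ≈ 301.48 - 73.58*I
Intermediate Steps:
r = 3 - I*sqrt(648786979930690)/346172 (r = 3 - sqrt(1/(142180 + 30906) - 21656)/2 = 3 - sqrt(1/173086 - 21656)/2 = 3 - I*sqrt(648786979930690)/346172 ≈ 3.0 - 73.58*I)
w = 7 + sqrt(84959) (w = 7 + sqrt(95*(28 + 137) + 69284) = 7 + sqrt(95*165 + 69284) = 7 + sqrt(15675 + 69284) = 7 + sqrt(84959) ≈ 298.48)
w + r = (7 + sqrt(84959)) + (3 - I*sqrt(648786979930690)/346172) = 10 + sqrt(84959) - I*sqrt(648786979930690)/346172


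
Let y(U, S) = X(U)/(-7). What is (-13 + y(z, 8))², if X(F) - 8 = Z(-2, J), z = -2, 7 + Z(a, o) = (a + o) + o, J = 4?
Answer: 196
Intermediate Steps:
Z(a, o) = -7 + a + 2*o (Z(a, o) = -7 + ((a + o) + o) = -7 + (a + 2*o) = -7 + a + 2*o)
X(F) = 7 (X(F) = 8 + (-7 - 2 + 2*4) = 8 + (-7 - 2 + 8) = 8 - 1 = 7)
y(U, S) = -1 (y(U, S) = 7/(-7) = 7*(-⅐) = -1)
(-13 + y(z, 8))² = (-13 - 1)² = (-14)² = 196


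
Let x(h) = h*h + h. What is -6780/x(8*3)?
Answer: -113/10 ≈ -11.300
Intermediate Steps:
x(h) = h + h² (x(h) = h² + h = h + h²)
-6780/x(8*3) = -6780*1/(24*(1 + 8*3)) = -6780*1/(24*(1 + 24)) = -6780/(24*25) = -6780/600 = -6780*1/600 = -113/10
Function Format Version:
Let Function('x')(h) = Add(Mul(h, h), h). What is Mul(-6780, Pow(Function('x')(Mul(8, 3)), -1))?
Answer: Rational(-113, 10) ≈ -11.300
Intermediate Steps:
Function('x')(h) = Add(h, Pow(h, 2)) (Function('x')(h) = Add(Pow(h, 2), h) = Add(h, Pow(h, 2)))
Mul(-6780, Pow(Function('x')(Mul(8, 3)), -1)) = Mul(-6780, Pow(Mul(Mul(8, 3), Add(1, Mul(8, 3))), -1)) = Mul(-6780, Pow(Mul(24, Add(1, 24)), -1)) = Mul(-6780, Pow(Mul(24, 25), -1)) = Mul(-6780, Pow(600, -1)) = Mul(-6780, Rational(1, 600)) = Rational(-113, 10)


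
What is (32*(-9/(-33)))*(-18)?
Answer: -1728/11 ≈ -157.09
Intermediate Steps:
(32*(-9/(-33)))*(-18) = (32*(-9*(-1/33)))*(-18) = (32*(3/11))*(-18) = (96/11)*(-18) = -1728/11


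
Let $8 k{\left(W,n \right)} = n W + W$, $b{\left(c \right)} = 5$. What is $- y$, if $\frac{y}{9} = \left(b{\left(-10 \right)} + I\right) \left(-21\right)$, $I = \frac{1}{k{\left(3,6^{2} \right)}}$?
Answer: $\frac{35469}{37} \approx 958.62$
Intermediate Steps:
$k{\left(W,n \right)} = \frac{W}{8} + \frac{W n}{8}$ ($k{\left(W,n \right)} = \frac{n W + W}{8} = \frac{W n + W}{8} = \frac{W + W n}{8} = \frac{W}{8} + \frac{W n}{8}$)
$I = \frac{8}{111}$ ($I = \frac{1}{\frac{1}{8} \cdot 3 \left(1 + 6^{2}\right)} = \frac{1}{\frac{1}{8} \cdot 3 \left(1 + 36\right)} = \frac{1}{\frac{1}{8} \cdot 3 \cdot 37} = \frac{1}{\frac{111}{8}} = \frac{8}{111} \approx 0.072072$)
$y = - \frac{35469}{37}$ ($y = 9 \left(5 + \frac{8}{111}\right) \left(-21\right) = 9 \cdot \frac{563}{111} \left(-21\right) = 9 \left(- \frac{3941}{37}\right) = - \frac{35469}{37} \approx -958.62$)
$- y = \left(-1\right) \left(- \frac{35469}{37}\right) = \frac{35469}{37}$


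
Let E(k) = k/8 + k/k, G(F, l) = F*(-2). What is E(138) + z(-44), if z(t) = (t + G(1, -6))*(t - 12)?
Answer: 10377/4 ≈ 2594.3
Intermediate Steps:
G(F, l) = -2*F
z(t) = (-12 + t)*(-2 + t) (z(t) = (t - 2*1)*(t - 12) = (t - 2)*(-12 + t) = (-2 + t)*(-12 + t) = (-12 + t)*(-2 + t))
E(k) = 1 + k/8 (E(k) = k*(1/8) + 1 = k/8 + 1 = 1 + k/8)
E(138) + z(-44) = (1 + (1/8)*138) + (24 + (-44)**2 - 14*(-44)) = (1 + 69/4) + (24 + 1936 + 616) = 73/4 + 2576 = 10377/4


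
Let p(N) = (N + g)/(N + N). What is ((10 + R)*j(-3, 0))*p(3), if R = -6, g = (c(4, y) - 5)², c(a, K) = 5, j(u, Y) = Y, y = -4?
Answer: 0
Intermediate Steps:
g = 0 (g = (5 - 5)² = 0² = 0)
p(N) = ½ (p(N) = (N + 0)/(N + N) = N/((2*N)) = N*(1/(2*N)) = ½)
((10 + R)*j(-3, 0))*p(3) = ((10 - 6)*0)*(½) = (4*0)*(½) = 0*(½) = 0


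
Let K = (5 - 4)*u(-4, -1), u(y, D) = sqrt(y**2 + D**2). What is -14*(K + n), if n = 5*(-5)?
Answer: 350 - 14*sqrt(17) ≈ 292.28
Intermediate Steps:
n = -25
u(y, D) = sqrt(D**2 + y**2)
K = sqrt(17) (K = (5 - 4)*sqrt((-1)**2 + (-4)**2) = 1*sqrt(1 + 16) = 1*sqrt(17) = sqrt(17) ≈ 4.1231)
-14*(K + n) = -14*(sqrt(17) - 25) = -14*(-25 + sqrt(17)) = 350 - 14*sqrt(17)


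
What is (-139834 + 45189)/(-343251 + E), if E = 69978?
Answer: 94645/273273 ≈ 0.34634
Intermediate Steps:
(-139834 + 45189)/(-343251 + E) = (-139834 + 45189)/(-343251 + 69978) = -94645/(-273273) = -94645*(-1/273273) = 94645/273273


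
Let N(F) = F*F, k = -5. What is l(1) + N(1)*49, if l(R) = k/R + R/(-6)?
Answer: 263/6 ≈ 43.833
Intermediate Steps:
N(F) = F**2
l(R) = -5/R - R/6 (l(R) = -5/R + R/(-6) = -5/R + R*(-1/6) = -5/R - R/6)
l(1) + N(1)*49 = (-5/1 - 1/6*1) + 1**2*49 = (-5*1 - 1/6) + 1*49 = (-5 - 1/6) + 49 = -31/6 + 49 = 263/6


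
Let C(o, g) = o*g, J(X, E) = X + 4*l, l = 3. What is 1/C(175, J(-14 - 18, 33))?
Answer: -1/3500 ≈ -0.00028571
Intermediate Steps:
J(X, E) = 12 + X (J(X, E) = X + 4*3 = X + 12 = 12 + X)
C(o, g) = g*o
1/C(175, J(-14 - 18, 33)) = 1/((12 + (-14 - 18))*175) = 1/((12 - 32)*175) = 1/(-20*175) = 1/(-3500) = -1/3500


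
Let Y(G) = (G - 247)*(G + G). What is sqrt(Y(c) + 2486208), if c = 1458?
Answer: 2*sqrt(1504371) ≈ 2453.1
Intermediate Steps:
Y(G) = 2*G*(-247 + G) (Y(G) = (-247 + G)*(2*G) = 2*G*(-247 + G))
sqrt(Y(c) + 2486208) = sqrt(2*1458*(-247 + 1458) + 2486208) = sqrt(2*1458*1211 + 2486208) = sqrt(3531276 + 2486208) = sqrt(6017484) = 2*sqrt(1504371)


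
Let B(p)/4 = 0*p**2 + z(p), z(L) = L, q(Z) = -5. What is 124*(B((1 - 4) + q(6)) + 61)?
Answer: 3596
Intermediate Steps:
B(p) = 4*p (B(p) = 4*(0*p**2 + p) = 4*(0 + p) = 4*p)
124*(B((1 - 4) + q(6)) + 61) = 124*(4*((1 - 4) - 5) + 61) = 124*(4*(-3 - 5) + 61) = 124*(4*(-8) + 61) = 124*(-32 + 61) = 124*29 = 3596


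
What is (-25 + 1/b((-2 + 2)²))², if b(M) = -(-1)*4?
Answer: 9801/16 ≈ 612.56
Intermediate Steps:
b(M) = 4 (b(M) = -1*(-4) = 4)
(-25 + 1/b((-2 + 2)²))² = (-25 + 1/4)² = (-25 + ¼)² = (-99/4)² = 9801/16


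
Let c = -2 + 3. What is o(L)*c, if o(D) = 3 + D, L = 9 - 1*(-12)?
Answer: 24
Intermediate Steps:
c = 1
L = 21 (L = 9 + 12 = 21)
o(L)*c = (3 + 21)*1 = 24*1 = 24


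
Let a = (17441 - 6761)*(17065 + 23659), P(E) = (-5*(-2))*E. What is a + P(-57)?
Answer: 434931750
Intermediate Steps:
P(E) = 10*E
a = 434932320 (a = 10680*40724 = 434932320)
a + P(-57) = 434932320 + 10*(-57) = 434932320 - 570 = 434931750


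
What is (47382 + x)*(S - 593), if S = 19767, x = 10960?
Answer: 1118649508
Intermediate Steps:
(47382 + x)*(S - 593) = (47382 + 10960)*(19767 - 593) = 58342*19174 = 1118649508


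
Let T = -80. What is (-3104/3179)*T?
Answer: 248320/3179 ≈ 78.113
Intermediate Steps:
(-3104/3179)*T = -3104/3179*(-80) = 248320/3179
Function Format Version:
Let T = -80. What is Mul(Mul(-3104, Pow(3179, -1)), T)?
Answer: Rational(248320, 3179) ≈ 78.113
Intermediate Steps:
Mul(Mul(-3104, Pow(3179, -1)), T) = Mul(Mul(-3104, Pow(3179, -1)), -80) = Mul(Mul(-3104, Rational(1, 3179)), -80) = Mul(Rational(-3104, 3179), -80) = Rational(248320, 3179)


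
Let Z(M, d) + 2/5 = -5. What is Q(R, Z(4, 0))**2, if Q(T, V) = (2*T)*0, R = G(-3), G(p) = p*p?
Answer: 0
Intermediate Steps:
Z(M, d) = -27/5 (Z(M, d) = -2/5 - 5 = -27/5)
G(p) = p**2
R = 9 (R = (-3)**2 = 9)
Q(T, V) = 0
Q(R, Z(4, 0))**2 = 0**2 = 0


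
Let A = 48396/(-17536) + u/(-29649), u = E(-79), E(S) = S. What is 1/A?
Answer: -129981216/358376915 ≈ -0.36269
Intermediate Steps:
u = -79
A = -358376915/129981216 (A = 48396/(-17536) - 79/(-29649) = 48396*(-1/17536) - 79*(-1/29649) = -12099/4384 + 79/29649 = -358376915/129981216 ≈ -2.7571)
1/A = 1/(-358376915/129981216) = -129981216/358376915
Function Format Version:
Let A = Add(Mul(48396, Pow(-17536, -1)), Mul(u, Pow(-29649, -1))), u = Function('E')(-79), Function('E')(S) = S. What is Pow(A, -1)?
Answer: Rational(-129981216, 358376915) ≈ -0.36269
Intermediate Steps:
u = -79
A = Rational(-358376915, 129981216) (A = Add(Mul(48396, Pow(-17536, -1)), Mul(-79, Pow(-29649, -1))) = Add(Mul(48396, Rational(-1, 17536)), Mul(-79, Rational(-1, 29649))) = Add(Rational(-12099, 4384), Rational(79, 29649)) = Rational(-358376915, 129981216) ≈ -2.7571)
Pow(A, -1) = Pow(Rational(-358376915, 129981216), -1) = Rational(-129981216, 358376915)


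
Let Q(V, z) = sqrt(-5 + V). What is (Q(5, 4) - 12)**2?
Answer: 144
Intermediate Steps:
(Q(5, 4) - 12)**2 = (sqrt(-5 + 5) - 12)**2 = (sqrt(0) - 12)**2 = (0 - 12)**2 = (-12)**2 = 144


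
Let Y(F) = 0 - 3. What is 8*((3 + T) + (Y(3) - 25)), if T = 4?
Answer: -168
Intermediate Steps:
Y(F) = -3
8*((3 + T) + (Y(3) - 25)) = 8*((3 + 4) + (-3 - 25)) = 8*(7 - 28) = 8*(-21) = -168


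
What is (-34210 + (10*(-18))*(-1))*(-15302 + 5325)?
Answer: 339517310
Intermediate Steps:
(-34210 + (10*(-18))*(-1))*(-15302 + 5325) = (-34210 - 180*(-1))*(-9977) = (-34210 + 180)*(-9977) = -34030*(-9977) = 339517310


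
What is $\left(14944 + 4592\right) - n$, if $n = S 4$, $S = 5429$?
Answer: $-2180$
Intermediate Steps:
$n = 21716$ ($n = 5429 \cdot 4 = 21716$)
$\left(14944 + 4592\right) - n = \left(14944 + 4592\right) - 21716 = 19536 - 21716 = -2180$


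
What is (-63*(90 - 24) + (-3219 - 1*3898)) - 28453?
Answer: -39728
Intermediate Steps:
(-63*(90 - 24) + (-3219 - 1*3898)) - 28453 = (-63*66 + (-3219 - 3898)) - 28453 = (-4158 - 7117) - 28453 = -11275 - 28453 = -39728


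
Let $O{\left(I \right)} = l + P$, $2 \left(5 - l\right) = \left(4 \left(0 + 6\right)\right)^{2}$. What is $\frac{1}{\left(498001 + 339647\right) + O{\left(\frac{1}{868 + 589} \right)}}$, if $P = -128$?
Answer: $\frac{1}{837237} \approx 1.1944 \cdot 10^{-6}$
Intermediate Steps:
$l = -283$ ($l = 5 - \frac{\left(4 \left(0 + 6\right)\right)^{2}}{2} = 5 - \frac{\left(4 \cdot 6\right)^{2}}{2} = 5 - \frac{24^{2}}{2} = 5 - 288 = -283$)
$O{\left(I \right)} = -411$ ($O{\left(I \right)} = -283 - 128 = -411$)
$\frac{1}{\left(498001 + 339647\right) + O{\left(\frac{1}{868 + 589} \right)}} = \frac{1}{\left(498001 + 339647\right) - 411} = \frac{1}{837648 - 411} = \frac{1}{837237}$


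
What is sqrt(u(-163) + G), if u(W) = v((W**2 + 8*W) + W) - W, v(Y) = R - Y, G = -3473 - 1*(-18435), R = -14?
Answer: I*sqrt(9991) ≈ 99.955*I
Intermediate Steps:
G = 14962 (G = -3473 + 18435 = 14962)
v(Y) = -14 - Y
u(W) = -14 - W**2 - 10*W (u(W) = (-14 - ((W**2 + 8*W) + W)) - W = (-14 - (W**2 + 9*W)) - W = (-14 + (-W**2 - 9*W)) - W = (-14 - W**2 - 9*W) - W = -14 - W**2 - 10*W)
sqrt(u(-163) + G) = sqrt((-14 - 1*(-163) - 1*(-163)*(9 - 163)) + 14962) = sqrt((-14 + 163 - 1*(-163)*(-154)) + 14962) = sqrt((-14 + 163 - 25102) + 14962) = sqrt(-24953 + 14962) = sqrt(-9991) = I*sqrt(9991)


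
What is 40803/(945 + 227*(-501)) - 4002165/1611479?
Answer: -172375116889/60581941526 ≈ -2.8453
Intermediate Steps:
40803/(945 + 227*(-501)) - 4002165/1611479 = 40803/(945 - 113727) - 4002165*1/1611479 = 40803/(-112782) - 4002165/1611479 = 40803*(-1/112782) - 4002165/1611479 = -13601/37594 - 4002165/1611479 = -172375116889/60581941526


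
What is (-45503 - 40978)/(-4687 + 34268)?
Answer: -86481/29581 ≈ -2.9235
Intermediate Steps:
(-45503 - 40978)/(-4687 + 34268) = -86481/29581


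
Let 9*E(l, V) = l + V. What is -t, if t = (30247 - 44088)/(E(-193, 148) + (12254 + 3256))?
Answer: 13841/15505 ≈ 0.89268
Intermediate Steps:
E(l, V) = V/9 + l/9 (E(l, V) = (l + V)/9 = (V + l)/9 = V/9 + l/9)
t = -13841/15505 (t = (30247 - 44088)/(((⅑)*148 + (⅑)*(-193)) + (12254 + 3256)) = -13841/((148/9 - 193/9) + 15510) = -13841/(-5 + 15510) = -13841/15505 ≈ -0.89268)
-t = -1*(-13841/15505) = 13841/15505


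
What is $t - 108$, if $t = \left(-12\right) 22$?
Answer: $-372$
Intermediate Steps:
$t = -264$
$t - 108 = -264 - 108 = -372$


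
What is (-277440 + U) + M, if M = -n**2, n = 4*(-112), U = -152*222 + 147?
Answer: -511741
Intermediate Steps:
U = -33597 (U = -33744 + 147 = -33597)
n = -448
M = -200704 (M = -1*(-448)**2 = -1*200704 = -200704)
(-277440 + U) + M = (-277440 - 33597) - 200704 = -311037 - 200704 = -511741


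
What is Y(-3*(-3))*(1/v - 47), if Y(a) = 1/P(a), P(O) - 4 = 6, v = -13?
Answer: -306/65 ≈ -4.7077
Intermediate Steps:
P(O) = 10 (P(O) = 4 + 6 = 10)
Y(a) = 1/10
Y(-3*(-3))*(1/v - 47) = (1/(-13) - 47)/10 = (-1/13 - 47)/10 = (1/10)*(-612/13) = -306/65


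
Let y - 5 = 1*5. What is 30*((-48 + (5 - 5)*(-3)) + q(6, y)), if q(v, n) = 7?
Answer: -1230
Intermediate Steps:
y = 10 (y = 5 + 1*5 = 5 + 5 = 10)
30*((-48 + (5 - 5)*(-3)) + q(6, y)) = 30*((-48 + (5 - 5)*(-3)) + 7) = 30*((-48 + 0*(-3)) + 7) = 30*((-48 + 0) + 7) = 30*(-48 + 7) = 30*(-41) = -1230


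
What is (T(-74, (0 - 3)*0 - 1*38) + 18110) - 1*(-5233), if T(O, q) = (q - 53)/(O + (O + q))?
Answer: 4341889/186 ≈ 23344.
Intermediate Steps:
T(O, q) = (-53 + q)/(q + 2*O)
(T(-74, (0 - 3)*0 - 1*38) + 18110) - 1*(-5233) = ((-53 + ((0 - 3)*0 - 1*38))/(((0 - 3)*0 - 1*38) + 2*(-74)) + 18110) - 1*(-5233) = ((-53 + (-3*0 - 38))/((-3*0 - 38) - 148) + 18110) + 5233 = ((-53 + (0 - 38))/((0 - 38) - 148) + 18110) + 5233 = ((-53 - 38)/(-38 - 148) + 18110) + 5233 = (-91/(-186) + 18110) + 5233 = (-1/186*(-91) + 18110) + 5233 = (91/186 + 18110) + 5233 = 3368551/186 + 5233 = 4341889/186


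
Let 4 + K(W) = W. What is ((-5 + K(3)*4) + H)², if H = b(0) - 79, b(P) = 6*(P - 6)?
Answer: 15376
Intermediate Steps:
K(W) = -4 + W
b(P) = -36 + 6*P (b(P) = 6*(-6 + P) = -36 + 6*P)
H = -115 (H = (-36 + 6*0) - 79 = (-36 + 0) - 79 = -36 - 79 = -115)
((-5 + K(3)*4) + H)² = ((-5 + (-4 + 3)*4) - 115)² = ((-5 - 1*4) - 115)² = ((-5 - 4) - 115)² = (-9 - 115)² = (-124)² = 15376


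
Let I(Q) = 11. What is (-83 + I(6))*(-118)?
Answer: 8496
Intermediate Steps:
(-83 + I(6))*(-118) = (-83 + 11)*(-118) = -72*(-118) = 8496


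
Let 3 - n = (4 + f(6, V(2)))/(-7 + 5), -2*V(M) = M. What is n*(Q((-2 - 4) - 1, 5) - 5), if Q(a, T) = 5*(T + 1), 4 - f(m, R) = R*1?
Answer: 375/2 ≈ 187.50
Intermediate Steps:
V(M) = -M/2
f(m, R) = 4 - R
n = 15/2 (n = 3 - (4 + (4 - (-1)*2/2))/(-7 + 5) = 3 - (4 + (4 - 1*(-1)))/(-2) = 3 - (4 + (4 + 1))*(-1)/2 = 3 - (4 + 5)*(-1)/2 = 3 - 9*(-1)/2 = 3 - 1*(-9/2) = 3 + 9/2 = 15/2 ≈ 7.5000)
Q(a, T) = 5 + 5*T (Q(a, T) = 5*(1 + T) = 5 + 5*T)
n*(Q((-2 - 4) - 1, 5) - 5) = 15*((5 + 5*5) - 5)/2 = 15*((5 + 25) - 5)/2 = 15*(30 - 5)/2 = (15/2)*25 = 375/2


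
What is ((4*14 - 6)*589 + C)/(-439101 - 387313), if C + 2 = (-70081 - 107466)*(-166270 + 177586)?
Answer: 1004546202/413207 ≈ 2431.1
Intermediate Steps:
C = -2009121854 (C = -2 + (-70081 - 107466)*(-166270 + 177586) = -2 - 177547*11316 = -2 - 2009121852 = -2009121854)
((4*14 - 6)*589 + C)/(-439101 - 387313) = ((4*14 - 6)*589 - 2009121854)/(-439101 - 387313) = ((56 - 6)*589 - 2009121854)/(-826414) = (50*589 - 2009121854)*(-1/826414) = (29450 - 2009121854)*(-1/826414) = -2009092404*(-1/826414) = 1004546202/413207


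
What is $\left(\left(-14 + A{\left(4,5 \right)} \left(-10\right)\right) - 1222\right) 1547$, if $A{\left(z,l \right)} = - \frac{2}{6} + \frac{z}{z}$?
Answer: $- \frac{5767216}{3} \approx -1.9224 \cdot 10^{6}$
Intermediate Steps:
$A{\left(z,l \right)} = \frac{2}{3}$ ($A{\left(z,l \right)} = \left(-2\right) \frac{1}{6} + 1 = - \frac{1}{3} + 1 = \frac{2}{3}$)
$\left(\left(-14 + A{\left(4,5 \right)} \left(-10\right)\right) - 1222\right) 1547 = \left(\left(-14 + \frac{2}{3} \left(-10\right)\right) - 1222\right) 1547 = \left(\left(-14 - \frac{20}{3}\right) - 1222\right) 1547 = \left(- \frac{62}{3} - 1222\right) 1547 = \left(- \frac{3728}{3}\right) 1547 = - \frac{5767216}{3}$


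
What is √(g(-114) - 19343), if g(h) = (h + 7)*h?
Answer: I*√7145 ≈ 84.528*I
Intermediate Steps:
g(h) = h*(7 + h) (g(h) = (7 + h)*h = h*(7 + h))
√(g(-114) - 19343) = √(-114*(7 - 114) - 19343) = √(-114*(-107) - 19343) = √(12198 - 19343) = √(-7145) = I*√7145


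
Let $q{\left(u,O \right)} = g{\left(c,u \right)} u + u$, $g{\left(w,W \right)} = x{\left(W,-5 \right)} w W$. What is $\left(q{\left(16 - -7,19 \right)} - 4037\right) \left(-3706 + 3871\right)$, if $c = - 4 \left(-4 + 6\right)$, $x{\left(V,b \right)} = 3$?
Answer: $-2757150$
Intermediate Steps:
$c = -8$ ($c = \left(-4\right) 2 = -8$)
$g{\left(w,W \right)} = 3 W w$ ($g{\left(w,W \right)} = 3 w W = 3 W w$)
$q{\left(u,O \right)} = u - 24 u^{2}$ ($q{\left(u,O \right)} = 3 u \left(-8\right) u + u = - 24 u u + u = - 24 u^{2} + u = u - 24 u^{2}$)
$\left(q{\left(16 - -7,19 \right)} - 4037\right) \left(-3706 + 3871\right) = \left(\left(16 - -7\right) \left(1 - 24 \left(16 - -7\right)\right) - 4037\right) \left(-3706 + 3871\right) = \left(\left(16 + 7\right) \left(1 - 24 \left(16 + 7\right)\right) - 4037\right) 165 = \left(23 \left(1 - 552\right) - 4037\right) 165 = \left(23 \left(-551\right) - 4037\right) 165 = \left(-12673 - 4037\right) 165 = \left(-16710\right) 165 = -2757150$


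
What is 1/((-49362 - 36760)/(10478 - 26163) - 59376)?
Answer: -15685/931226438 ≈ -1.6843e-5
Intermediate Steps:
1/((-49362 - 36760)/(10478 - 26163) - 59376) = 1/(-86122/(-15685) - 59376) = 1/(-86122*(-1/15685) - 59376) = 1/(86122/15685 - 59376) = 1/(-931226438/15685) = -15685/931226438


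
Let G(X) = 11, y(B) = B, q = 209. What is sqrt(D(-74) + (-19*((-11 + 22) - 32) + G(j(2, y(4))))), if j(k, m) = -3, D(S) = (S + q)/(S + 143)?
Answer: 5*sqrt(8717)/23 ≈ 20.297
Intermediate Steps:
D(S) = (209 + S)/(143 + S) (D(S) = (S + 209)/(S + 143) = (209 + S)/(143 + S))
sqrt(D(-74) + (-19*((-11 + 22) - 32) + G(j(2, y(4))))) = sqrt((209 - 74)/(143 - 74) + (-19*((-11 + 22) - 32) + 11)) = sqrt(135/69 + (-19*(11 - 32) + 11)) = sqrt((1/69)*135 + (-19*(-21) + 11)) = sqrt(45/23 + (399 + 11)) = sqrt(45/23 + 410) = sqrt(9475/23) = 5*sqrt(8717)/23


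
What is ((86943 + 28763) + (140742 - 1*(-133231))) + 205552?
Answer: 595231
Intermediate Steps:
((86943 + 28763) + (140742 - 1*(-133231))) + 205552 = (115706 + (140742 + 133231)) + 205552 = (115706 + 273973) + 205552 = 389679 + 205552 = 595231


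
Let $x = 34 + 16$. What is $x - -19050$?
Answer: $19100$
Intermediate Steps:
$x = 50$
$x - -19050 = 50 - -19050 = 50 + 19050 = 19100$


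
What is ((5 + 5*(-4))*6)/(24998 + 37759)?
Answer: -10/6973 ≈ -0.0014341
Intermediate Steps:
((5 + 5*(-4))*6)/(24998 + 37759) = ((5 - 20)*6)/62757 = -15*6*(1/62757) = -90*1/62757 = -10/6973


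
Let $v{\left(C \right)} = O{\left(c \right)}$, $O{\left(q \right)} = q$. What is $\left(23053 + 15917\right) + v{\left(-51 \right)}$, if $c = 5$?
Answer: $38975$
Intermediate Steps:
$v{\left(C \right)} = 5$
$\left(23053 + 15917\right) + v{\left(-51 \right)} = \left(23053 + 15917\right) + 5 = 38970 + 5 = 38975$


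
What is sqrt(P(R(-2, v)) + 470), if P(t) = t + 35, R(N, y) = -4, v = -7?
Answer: sqrt(501) ≈ 22.383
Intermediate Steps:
P(t) = 35 + t
sqrt(P(R(-2, v)) + 470) = sqrt((35 - 4) + 470) = sqrt(31 + 470) = sqrt(501)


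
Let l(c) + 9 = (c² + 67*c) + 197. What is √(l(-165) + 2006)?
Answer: 2*√4591 ≈ 135.51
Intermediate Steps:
l(c) = 188 + c² + 67*c (l(c) = -9 + ((c² + 67*c) + 197) = -9 + (197 + c² + 67*c) = 188 + c² + 67*c)
√(l(-165) + 2006) = √((188 + (-165)² + 67*(-165)) + 2006) = √((188 + 27225 - 11055) + 2006) = √(16358 + 2006) = √18364 = 2*√4591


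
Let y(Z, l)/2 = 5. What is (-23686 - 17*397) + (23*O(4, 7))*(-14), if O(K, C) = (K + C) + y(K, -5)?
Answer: -37197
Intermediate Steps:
y(Z, l) = 10 (y(Z, l) = 2*5 = 10)
O(K, C) = 10 + C + K (O(K, C) = (K + C) + 10 = (C + K) + 10 = 10 + C + K)
(-23686 - 17*397) + (23*O(4, 7))*(-14) = (-23686 - 17*397) + (23*(10 + 7 + 4))*(-14) = (-23686 - 6749) + (23*21)*(-14) = -30435 + 483*(-14) = -30435 - 6762 = -37197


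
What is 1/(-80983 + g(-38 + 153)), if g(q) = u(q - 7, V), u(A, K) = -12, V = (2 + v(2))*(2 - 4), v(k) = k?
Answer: -1/80995 ≈ -1.2346e-5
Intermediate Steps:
V = -8 (V = (2 + 2)*(2 - 4) = 4*(-2) = -8)
g(q) = -12
1/(-80983 + g(-38 + 153)) = 1/(-80983 - 12) = 1/(-80995) = -1/80995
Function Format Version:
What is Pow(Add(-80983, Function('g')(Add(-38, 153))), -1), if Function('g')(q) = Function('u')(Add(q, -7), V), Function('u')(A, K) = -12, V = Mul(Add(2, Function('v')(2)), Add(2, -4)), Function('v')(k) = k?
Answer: Rational(-1, 80995) ≈ -1.2346e-5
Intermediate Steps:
V = -8 (V = Mul(Add(2, 2), Add(2, -4)) = Mul(4, -2) = -8)
Function('g')(q) = -12
Pow(Add(-80983, Function('g')(Add(-38, 153))), -1) = Pow(Add(-80983, -12), -1) = Pow(-80995, -1) = Rational(-1, 80995)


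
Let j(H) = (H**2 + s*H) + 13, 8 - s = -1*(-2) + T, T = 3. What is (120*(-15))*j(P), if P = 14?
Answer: -451800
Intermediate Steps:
s = 3 (s = 8 - (-1*(-2) + 3) = 8 - (2 + 3) = 8 - 1*5 = 8 - 5 = 3)
j(H) = 13 + H**2 + 3*H (j(H) = (H**2 + 3*H) + 13 = 13 + H**2 + 3*H)
(120*(-15))*j(P) = (120*(-15))*(13 + 14**2 + 3*14) = -1800*(13 + 196 + 42) = -1800*251 = -451800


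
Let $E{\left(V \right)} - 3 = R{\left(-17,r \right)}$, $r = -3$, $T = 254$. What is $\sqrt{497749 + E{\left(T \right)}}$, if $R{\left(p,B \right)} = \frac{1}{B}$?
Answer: $\frac{\sqrt{4479765}}{3} \approx 705.52$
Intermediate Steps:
$E{\left(V \right)} = \frac{8}{3}$ ($E{\left(V \right)} = 3 + \frac{1}{-3} = 3 - \frac{1}{3} = \frac{8}{3}$)
$\sqrt{497749 + E{\left(T \right)}} = \sqrt{497749 + \frac{8}{3}} = \sqrt{\frac{1493255}{3}} = \frac{\sqrt{4479765}}{3}$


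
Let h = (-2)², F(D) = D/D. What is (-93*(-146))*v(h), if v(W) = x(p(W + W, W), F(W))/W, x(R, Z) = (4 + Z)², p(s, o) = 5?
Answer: 169725/2 ≈ 84863.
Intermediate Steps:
F(D) = 1
h = 4
v(W) = 25/W (v(W) = (4 + 1)²/W = 5²/W = 25/W)
(-93*(-146))*v(h) = (-93*(-146))*(25/4) = 13578*(25*(¼)) = 13578*(25/4) = 169725/2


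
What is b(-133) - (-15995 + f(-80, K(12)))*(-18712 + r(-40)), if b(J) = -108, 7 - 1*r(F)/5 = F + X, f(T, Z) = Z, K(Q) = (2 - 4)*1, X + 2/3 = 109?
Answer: -912725156/3 ≈ -3.0424e+8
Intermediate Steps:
X = 325/3 (X = -⅔ + 109 = 325/3 ≈ 108.33)
K(Q) = -2 (K(Q) = -2*1 = -2)
r(F) = -1520/3 - 5*F (r(F) = 35 - 5*(F + 325/3) = 35 - 5*(325/3 + F) = 35 + (-1625/3 - 5*F) = -1520/3 - 5*F)
b(-133) - (-15995 + f(-80, K(12)))*(-18712 + r(-40)) = -108 - (-15995 - 2)*(-18712 + (-1520/3 - 5*(-40))) = -108 - (-15997)*(-18712 + (-1520/3 + 200)) = -108 - (-15997)*(-18712 - 920/3) = -108 - (-15997)*(-57056)/3 = -108 - 1*912724832/3 = -108 - 912724832/3 = -912725156/3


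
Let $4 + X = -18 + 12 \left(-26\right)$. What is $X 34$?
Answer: $-11356$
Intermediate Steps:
$X = -334$ ($X = -4 + \left(-18 + 12 \left(-26\right)\right) = -4 - 330 = -334$)
$X 34 = \left(-334\right) 34 = -11356$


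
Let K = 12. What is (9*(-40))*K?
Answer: -4320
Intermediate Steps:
(9*(-40))*K = (9*(-40))*12 = -360*12 = -4320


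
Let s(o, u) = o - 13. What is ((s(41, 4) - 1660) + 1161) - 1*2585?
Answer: -3056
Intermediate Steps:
s(o, u) = -13 + o
((s(41, 4) - 1660) + 1161) - 1*2585 = (((-13 + 41) - 1660) + 1161) - 1*2585 = ((28 - 1660) + 1161) - 2585 = (-1632 + 1161) - 2585 = -471 - 2585 = -3056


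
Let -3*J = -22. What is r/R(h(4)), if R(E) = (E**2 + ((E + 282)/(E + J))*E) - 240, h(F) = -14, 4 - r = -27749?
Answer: 138765/2594 ≈ 53.495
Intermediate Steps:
r = 27753 (r = 4 - 1*(-27749) = 4 + 27749 = 27753)
J = 22/3 (J = -1/3*(-22) = 22/3 ≈ 7.3333)
R(E) = -240 + E**2 + E*(282 + E)/(22/3 + E) (R(E) = (E**2 + ((E + 282)/(E + 22/3))*E) - 240 = (E**2 + ((282 + E)/(22/3 + E))*E) - 240 = (E**2 + E*(282 + E)/(22/3 + E)) - 240 = -240 + E**2 + E*(282 + E)/(22/3 + E))
r/R(h(4)) = 27753/(((-5280 + 3*(-14)**3 + 25*(-14)**2 + 126*(-14))/(22 + 3*(-14)))) = 27753/(((-5280 + 3*(-2744) + 25*196 - 1764)/(22 - 42))) = 27753/(((-5280 - 8232 + 4900 - 1764)/(-20))) = 27753/((-1/20*(-10376))) = 27753/(2594/5) = 27753*(5/2594) = 138765/2594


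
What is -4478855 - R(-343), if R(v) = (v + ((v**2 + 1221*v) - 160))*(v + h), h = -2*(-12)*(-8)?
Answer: -165865350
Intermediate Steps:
h = -192 (h = 24*(-8) = -192)
R(v) = (-192 + v)*(-160 + v**2 + 1222*v) (R(v) = (v + ((v**2 + 1221*v) - 160))*(v - 192) = (v + (-160 + v**2 + 1221*v))*(-192 + v) = (-160 + v**2 + 1222*v)*(-192 + v) = (-192 + v)*(-160 + v**2 + 1222*v))
-4478855 - R(-343) = -4478855 - (30720 + (-343)**3 - 234784*(-343) + 1030*(-343)**2) = -4478855 - (30720 - 40353607 + 80530912 + 1030*117649) = -4478855 - (30720 - 40353607 + 80530912 + 121178470) = -4478855 - 1*161386495 = -4478855 - 161386495 = -165865350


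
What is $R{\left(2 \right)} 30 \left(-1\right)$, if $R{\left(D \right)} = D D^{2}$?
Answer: $-240$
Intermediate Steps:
$R{\left(D \right)} = D^{3}$
$R{\left(2 \right)} 30 \left(-1\right) = 2^{3} \cdot 30 \left(-1\right) = 8 \cdot 30 \left(-1\right) = 240 \left(-1\right) = -240$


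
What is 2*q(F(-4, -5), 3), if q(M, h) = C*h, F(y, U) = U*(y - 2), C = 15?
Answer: 90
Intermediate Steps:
F(y, U) = U*(-2 + y)
q(M, h) = 15*h
2*q(F(-4, -5), 3) = 2*(15*3) = 2*45 = 90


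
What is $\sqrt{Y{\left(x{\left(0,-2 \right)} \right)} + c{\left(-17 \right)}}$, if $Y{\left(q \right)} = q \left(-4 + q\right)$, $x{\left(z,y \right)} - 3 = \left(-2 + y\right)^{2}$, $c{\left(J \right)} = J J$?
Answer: $\sqrt{574} \approx 23.958$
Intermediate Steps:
$c{\left(J \right)} = J^{2}$
$x{\left(z,y \right)} = 3 + \left(-2 + y\right)^{2}$
$\sqrt{Y{\left(x{\left(0,-2 \right)} \right)} + c{\left(-17 \right)}} = \sqrt{\left(3 + \left(-2 - 2\right)^{2}\right) \left(-4 + \left(3 + \left(-2 - 2\right)^{2}\right)\right) + \left(-17\right)^{2}} = \sqrt{\left(3 + \left(-4\right)^{2}\right) \left(-4 + \left(3 + \left(-4\right)^{2}\right)\right) + 289} = \sqrt{\left(3 + 16\right) \left(-4 + \left(3 + 16\right)\right) + 289} = \sqrt{19 \left(-4 + 19\right) + 289} = \sqrt{19 \cdot 15 + 289} = \sqrt{285 + 289} = \sqrt{574}$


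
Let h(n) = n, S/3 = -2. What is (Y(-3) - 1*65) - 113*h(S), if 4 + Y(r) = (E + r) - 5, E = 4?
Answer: 605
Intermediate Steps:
S = -6 (S = 3*(-2) = -6)
Y(r) = -5 + r (Y(r) = -4 + ((4 + r) - 5) = -4 + (-1 + r) = -5 + r)
(Y(-3) - 1*65) - 113*h(S) = ((-5 - 3) - 1*65) - 113*(-6) = (-8 - 65) + 678 = -73 + 678 = 605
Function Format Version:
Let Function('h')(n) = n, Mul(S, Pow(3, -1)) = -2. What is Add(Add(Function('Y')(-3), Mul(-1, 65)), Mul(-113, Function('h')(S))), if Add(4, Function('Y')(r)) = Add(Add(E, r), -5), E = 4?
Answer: 605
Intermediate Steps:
S = -6 (S = Mul(3, -2) = -6)
Function('Y')(r) = Add(-5, r) (Function('Y')(r) = Add(-4, Add(Add(4, r), -5)) = Add(-4, Add(-1, r)) = Add(-5, r))
Add(Add(Function('Y')(-3), Mul(-1, 65)), Mul(-113, Function('h')(S))) = Add(Add(Add(-5, -3), Mul(-1, 65)), Mul(-113, -6)) = Add(Add(-8, -65), 678) = Add(-73, 678) = 605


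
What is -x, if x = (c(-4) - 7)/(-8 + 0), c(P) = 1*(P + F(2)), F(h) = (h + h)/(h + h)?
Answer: -5/4 ≈ -1.2500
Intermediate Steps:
F(h) = 1 (F(h) = (2*h)/((2*h)) = (2*h)*(1/(2*h)) = 1)
c(P) = 1 + P (c(P) = 1*(P + 1) = 1*(1 + P) = 1 + P)
x = 5/4 (x = ((1 - 4) - 7)/(-8 + 0) = (-3 - 7)/(-8) = -⅛*(-10) = 5/4 ≈ 1.2500)
-x = -1*5/4 = -5/4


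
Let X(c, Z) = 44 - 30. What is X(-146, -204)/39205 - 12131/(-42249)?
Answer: 476187341/1656372045 ≈ 0.28749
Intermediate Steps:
X(c, Z) = 14
X(-146, -204)/39205 - 12131/(-42249) = 14/39205 - 12131/(-42249) = 14*(1/39205) - 12131*(-1/42249) = 14/39205 + 12131/42249 = 476187341/1656372045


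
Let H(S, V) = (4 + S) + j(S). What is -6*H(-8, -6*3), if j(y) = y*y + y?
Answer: -312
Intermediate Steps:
j(y) = y + y**2 (j(y) = y**2 + y = y + y**2)
H(S, V) = 4 + S + S*(1 + S) (H(S, V) = (4 + S) + S*(1 + S) = 4 + S + S*(1 + S))
-6*H(-8, -6*3) = -6*(4 - 8 - 8*(1 - 8)) = -6*(4 - 8 - 8*(-7)) = -6*(4 - 8 + 56) = -6*52 = -312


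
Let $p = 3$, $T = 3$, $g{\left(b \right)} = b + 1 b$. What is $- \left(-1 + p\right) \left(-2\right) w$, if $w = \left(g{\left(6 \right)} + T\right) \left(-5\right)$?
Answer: $-300$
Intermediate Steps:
$g{\left(b \right)} = 2 b$ ($g{\left(b \right)} = b + b = 2 b$)
$w = -75$ ($w = \left(2 \cdot 6 + 3\right) \left(-5\right) = \left(12 + 3\right) \left(-5\right) = 15 \left(-5\right) = -75$)
$- \left(-1 + p\right) \left(-2\right) w = - \left(-1 + 3\right) \left(-2\right) \left(-75\right) = - 2 \left(-2\right) \left(-75\right) = \left(-1\right) \left(-4\right) \left(-75\right) = 4 \left(-75\right) = -300$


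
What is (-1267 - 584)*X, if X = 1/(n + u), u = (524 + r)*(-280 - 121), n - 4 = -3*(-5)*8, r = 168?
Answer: 617/92456 ≈ 0.0066734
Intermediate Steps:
n = 124 (n = 4 - 3*(-5)*8 = 4 + 15*8 = 4 + 120 = 124)
u = -277492 (u = (524 + 168)*(-280 - 121) = 692*(-401) = -277492)
X = -1/277368 (X = 1/(124 - 277492) = 1/(-277368) = -1/277368 ≈ -3.6053e-6)
(-1267 - 584)*X = (-1267 - 584)*(-1/277368) = -1851*(-1/277368) = 617/92456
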